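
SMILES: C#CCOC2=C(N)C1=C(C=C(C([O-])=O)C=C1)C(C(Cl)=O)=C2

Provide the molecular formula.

C15H9ClNO4-

Heavy atoms from the SMILES: 15 C, 1 Cl, 1 N, 4 O.
Implicit hydrogens by atom environment:
  6 × C (aromatic): no H
  4 × C (aromatic): 1 H each → 4
  3 × C: no H
  3 × O: no H
  1 × C: 2 H
  1 × C: 1 H
  1 × Cl: no H
  1 × N: 2 H
  1 × O (charge -1): no H
  Total hydrogens = 9.
Net charge -1.
Molecular formula: C15H9ClNO4-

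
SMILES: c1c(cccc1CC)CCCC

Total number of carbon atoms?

12

The symbol for carbon appears 12 times in the SMILES. Lowercase c denotes aromatic carbon and counts toward C.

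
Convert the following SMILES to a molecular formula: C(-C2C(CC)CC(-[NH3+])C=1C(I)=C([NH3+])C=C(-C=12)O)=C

Heavy atoms from the SMILES: 14 C, 1 I, 2 N, 1 O.
Implicit hydrogens by atom environment:
  5 × C (aromatic): no H
  4 × C: 1 H each → 4
  3 × C: 2 H each → 6
  2 × N (charge +1): 3 H each → 6
  1 × C: 3 H
  1 × C (aromatic): 1 H
  1 × I: no H
  1 × O: 1 H
  Total hydrogens = 21.
Net charge +2.
Molecular formula: [C14H21IN2O]2+

[C14H21IN2O]2+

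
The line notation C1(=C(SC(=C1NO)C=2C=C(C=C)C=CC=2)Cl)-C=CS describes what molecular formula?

Heavy atoms from the SMILES: 14 C, 1 Cl, 1 N, 1 O, 2 S.
Implicit hydrogens by atom environment:
  6 × C (aromatic): no H
  4 × C (aromatic): 1 H each → 4
  3 × C: 1 H each → 3
  1 × C: 2 H
  1 × Cl: no H
  1 × N: 1 H
  1 × O: 1 H
  1 × S: 1 H
  1 × S (aromatic): no H
  Total hydrogens = 12.
Molecular formula: C14H12ClNOS2

C14H12ClNOS2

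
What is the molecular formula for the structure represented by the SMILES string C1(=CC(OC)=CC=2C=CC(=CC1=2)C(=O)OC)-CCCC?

Heavy atoms from the SMILES: 17 C, 3 O.
Implicit hydrogens by atom environment:
  5 × C (aromatic): 1 H each → 5
  5 × C (aromatic): no H
  3 × C: 3 H each → 9
  3 × C: 2 H each → 6
  3 × O: no H
  1 × C: no H
  Total hydrogens = 20.
Molecular formula: C17H20O3

C17H20O3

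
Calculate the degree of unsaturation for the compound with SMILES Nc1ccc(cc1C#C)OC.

Molecular formula from the SMILES: C9H9NO.
DoU = (2C + 2 + N − H − X)/2 = (2·9 + 2 + 1 − 9 − 0)/2 = 12/2 = 6.
(Structurally: 1 ring(s) + 5 π bond(s) = 6.)

6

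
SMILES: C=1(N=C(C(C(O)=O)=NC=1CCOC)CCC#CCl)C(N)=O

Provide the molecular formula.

C13H14ClN3O4

Heavy atoms from the SMILES: 13 C, 1 Cl, 3 N, 4 O.
Implicit hydrogens by atom environment:
  4 × C: 2 H each → 8
  4 × C (aromatic): no H
  4 × C: no H
  3 × O: no H
  2 × N (aromatic): no H
  1 × C: 3 H
  1 × Cl: no H
  1 × N: 2 H
  1 × O: 1 H
  Total hydrogens = 14.
Molecular formula: C13H14ClN3O4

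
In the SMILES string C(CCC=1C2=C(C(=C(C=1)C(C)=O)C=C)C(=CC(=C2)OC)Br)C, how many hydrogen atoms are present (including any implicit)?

Hydrogens are implicit in SMILES; fill each atom to its normal valence:
  7 × C (aromatic): no H
  4 × C: 2 H each → 8
  3 × C: 3 H each → 9
  3 × C (aromatic): 1 H each → 3
  2 × O: no H
  1 × Br: no H
  1 × C: 1 H
  1 × C: no H
  Total hydrogens = 21.

21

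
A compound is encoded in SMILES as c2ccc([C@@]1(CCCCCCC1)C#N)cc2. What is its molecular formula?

Heavy atoms from the SMILES: 15 C, 1 N.
Implicit hydrogens by atom environment:
  7 × C: 2 H each → 14
  5 × C (aromatic): 1 H each → 5
  2 × C: no H
  1 × C (aromatic): no H
  1 × N: no H
  Total hydrogens = 19.
Molecular formula: C15H19N

C15H19N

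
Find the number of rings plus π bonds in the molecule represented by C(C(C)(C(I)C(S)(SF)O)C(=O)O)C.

1

Molecular formula from the SMILES: C7H12FIO3S2.
DoU = (2C + 2 + N − H − X)/2 = (2·7 + 2 + 0 − 12 − 2)/2 = 2/2 = 1.
(Structurally: 0 ring(s) + 1 π bond(s) = 1.)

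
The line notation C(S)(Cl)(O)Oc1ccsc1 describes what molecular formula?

Heavy atoms from the SMILES: 5 C, 1 Cl, 2 O, 2 S.
Implicit hydrogens by atom environment:
  3 × C (aromatic): 1 H each → 3
  1 × C (aromatic): no H
  1 × C: no H
  1 × Cl: no H
  1 × O: 1 H
  1 × O: no H
  1 × S: 1 H
  1 × S (aromatic): no H
  Total hydrogens = 5.
Molecular formula: C5H5ClO2S2

C5H5ClO2S2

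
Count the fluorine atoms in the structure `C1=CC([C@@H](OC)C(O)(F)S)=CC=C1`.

1

The symbol for fluorine appears 1 time in the SMILES.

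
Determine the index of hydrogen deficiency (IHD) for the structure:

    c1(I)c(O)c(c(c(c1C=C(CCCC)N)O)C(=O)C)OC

6

Molecular formula from the SMILES: C15H20INO4.
DoU = (2C + 2 + N − H − X)/2 = (2·15 + 2 + 1 − 20 − 1)/2 = 12/2 = 6.
(Structurally: 1 ring(s) + 5 π bond(s) = 6.)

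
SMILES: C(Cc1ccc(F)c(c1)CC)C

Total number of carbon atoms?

11

The symbol for carbon appears 11 times in the SMILES. Lowercase c denotes aromatic carbon and counts toward C.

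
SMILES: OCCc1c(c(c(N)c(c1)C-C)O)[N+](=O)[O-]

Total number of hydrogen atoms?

14

Hydrogens are implicit in SMILES; fill each atom to its normal valence:
  5 × C (aromatic): no H
  3 × C: 2 H each → 6
  2 × O: 1 H each → 2
  1 × C: 3 H
  1 × C (aromatic): 1 H
  1 × N: 2 H
  1 × N (charge +1): no H
  1 × O: no H
  1 × O (charge -1): no H
  Total hydrogens = 14.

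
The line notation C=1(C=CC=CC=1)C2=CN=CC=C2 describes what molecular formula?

Heavy atoms from the SMILES: 11 C, 1 N.
Implicit hydrogens by atom environment:
  9 × C (aromatic): 1 H each → 9
  2 × C (aromatic): no H
  1 × N (aromatic): no H
  Total hydrogens = 9.
Molecular formula: C11H9N

C11H9N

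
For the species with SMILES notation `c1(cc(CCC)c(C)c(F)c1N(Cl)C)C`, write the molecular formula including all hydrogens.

Heavy atoms from the SMILES: 12 C, 1 Cl, 1 F, 1 N.
Implicit hydrogens by atom environment:
  5 × C (aromatic): no H
  4 × C: 3 H each → 12
  2 × C: 2 H each → 4
  1 × C (aromatic): 1 H
  1 × Cl: no H
  1 × F: no H
  1 × N: no H
  Total hydrogens = 17.
Molecular formula: C12H17ClFN

C12H17ClFN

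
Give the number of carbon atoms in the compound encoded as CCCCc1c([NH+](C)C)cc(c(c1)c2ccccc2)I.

18

The symbol for carbon appears 18 times in the SMILES. Lowercase c denotes aromatic carbon and counts toward C.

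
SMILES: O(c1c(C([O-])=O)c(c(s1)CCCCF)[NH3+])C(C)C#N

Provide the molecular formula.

Heavy atoms from the SMILES: 12 C, 1 F, 2 N, 3 O, 1 S.
Implicit hydrogens by atom environment:
  4 × C: 2 H each → 8
  4 × C (aromatic): no H
  2 × C: no H
  2 × O: no H
  1 × C: 3 H
  1 × C: 1 H
  1 × F: no H
  1 × N (charge +1): 3 H
  1 × N: no H
  1 × O (charge -1): no H
  1 × S (aromatic): no H
  Total hydrogens = 15.
Molecular formula: C12H15FN2O3S

C12H15FN2O3S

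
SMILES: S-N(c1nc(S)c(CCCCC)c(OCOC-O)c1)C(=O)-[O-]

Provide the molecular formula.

C13H19N2O5S2-

Heavy atoms from the SMILES: 13 C, 2 N, 5 O, 2 S.
Implicit hydrogens by atom environment:
  6 × C: 2 H each → 12
  4 × C (aromatic): no H
  3 × O: no H
  2 × S: 1 H each → 2
  1 × C: 3 H
  1 × C (aromatic): 1 H
  1 × C: no H
  1 × N (aromatic): no H
  1 × N: no H
  1 × O: 1 H
  1 × O (charge -1): no H
  Total hydrogens = 19.
Net charge -1.
Molecular formula: C13H19N2O5S2-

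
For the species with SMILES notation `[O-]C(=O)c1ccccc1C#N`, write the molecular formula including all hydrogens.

Heavy atoms from the SMILES: 8 C, 1 N, 2 O.
Implicit hydrogens by atom environment:
  4 × C (aromatic): 1 H each → 4
  2 × C (aromatic): no H
  2 × C: no H
  1 × N: no H
  1 × O: no H
  1 × O (charge -1): no H
  Total hydrogens = 4.
Net charge -1.
Molecular formula: C8H4NO2-

C8H4NO2-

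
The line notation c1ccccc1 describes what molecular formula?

Heavy atoms from the SMILES: 6 C.
Implicit hydrogens by atom environment:
  6 × C (aromatic): 1 H each → 6
  Total hydrogens = 6.
Molecular formula: C6H6

C6H6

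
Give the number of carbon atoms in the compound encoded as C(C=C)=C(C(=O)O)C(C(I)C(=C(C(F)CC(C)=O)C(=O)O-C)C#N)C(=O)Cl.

17

The symbol for carbon appears 17 times in the SMILES. (Cl is a single chlorine, not C + l.)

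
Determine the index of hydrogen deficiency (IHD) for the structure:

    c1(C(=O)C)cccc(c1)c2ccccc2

Molecular formula from the SMILES: C14H12O.
DoU = (2C + 2 + N − H − X)/2 = (2·14 + 2 + 0 − 12 − 0)/2 = 18/2 = 9.
(Structurally: 2 ring(s) + 7 π bond(s) = 9.)

9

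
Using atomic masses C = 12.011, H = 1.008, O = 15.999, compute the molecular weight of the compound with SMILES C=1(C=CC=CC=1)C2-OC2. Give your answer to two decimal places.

Molecular formula: C8H8O.
M = 8×12.011 + 8×1.008 + 1×15.999 = 120.15 g/mol.

120.15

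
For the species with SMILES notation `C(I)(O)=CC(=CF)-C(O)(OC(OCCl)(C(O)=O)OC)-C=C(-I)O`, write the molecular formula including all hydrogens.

Heavy atoms from the SMILES: 11 C, 1 Cl, 1 F, 2 I, 8 O.
Implicit hydrogens by atom environment:
  6 × C: no H
  4 × O: 1 H each → 4
  4 × O: no H
  3 × C: 1 H each → 3
  2 × I: no H
  1 × C: 3 H
  1 × C: 2 H
  1 × Cl: no H
  1 × F: no H
  Total hydrogens = 12.
Molecular formula: C11H12ClFI2O8

C11H12ClFI2O8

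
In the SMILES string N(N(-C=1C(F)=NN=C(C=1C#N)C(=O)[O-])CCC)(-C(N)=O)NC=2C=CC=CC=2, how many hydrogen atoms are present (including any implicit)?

15

Hydrogens are implicit in SMILES; fill each atom to its normal valence:
  5 × C (aromatic): 1 H each → 5
  5 × C (aromatic): no H
  3 × C: no H
  3 × N: no H
  2 × C: 2 H each → 4
  2 × N (aromatic): no H
  2 × O: no H
  1 × C: 3 H
  1 × F: no H
  1 × N: 2 H
  1 × N: 1 H
  1 × O (charge -1): no H
  Total hydrogens = 15.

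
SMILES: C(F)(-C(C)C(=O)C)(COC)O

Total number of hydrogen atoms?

Hydrogens are implicit in SMILES; fill each atom to its normal valence:
  3 × C: 3 H each → 9
  2 × C: no H
  2 × O: no H
  1 × C: 2 H
  1 × C: 1 H
  1 × F: no H
  1 × O: 1 H
  Total hydrogens = 13.

13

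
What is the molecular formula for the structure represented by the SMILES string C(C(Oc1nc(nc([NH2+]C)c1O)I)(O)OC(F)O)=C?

C9H12FIN3O5+

Heavy atoms from the SMILES: 9 C, 1 F, 1 I, 3 N, 5 O.
Implicit hydrogens by atom environment:
  4 × C (aromatic): no H
  3 × O: 1 H each → 3
  2 × C: 1 H each → 2
  2 × N (aromatic): no H
  2 × O: no H
  1 × C: 3 H
  1 × C: 2 H
  1 × C: no H
  1 × F: no H
  1 × I: no H
  1 × N (charge +1): 2 H
  Total hydrogens = 12.
Net charge +1.
Molecular formula: C9H12FIN3O5+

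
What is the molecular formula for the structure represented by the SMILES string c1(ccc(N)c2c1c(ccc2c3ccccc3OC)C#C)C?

C20H17NO

Heavy atoms from the SMILES: 20 C, 1 N, 1 O.
Implicit hydrogens by atom environment:
  8 × C (aromatic): 1 H each → 8
  8 × C (aromatic): no H
  2 × C: 3 H each → 6
  1 × C: 1 H
  1 × C: no H
  1 × N: 2 H
  1 × O: no H
  Total hydrogens = 17.
Molecular formula: C20H17NO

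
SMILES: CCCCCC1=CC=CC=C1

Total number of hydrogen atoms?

Hydrogens are implicit in SMILES; fill each atom to its normal valence:
  5 × C (aromatic): 1 H each → 5
  4 × C: 2 H each → 8
  1 × C: 3 H
  1 × C (aromatic): no H
  Total hydrogens = 16.

16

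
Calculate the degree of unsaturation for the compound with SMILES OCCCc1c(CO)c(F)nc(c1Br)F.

Molecular formula from the SMILES: C9H10BrF2NO2.
DoU = (2C + 2 + N − H − X)/2 = (2·9 + 2 + 1 − 10 − 3)/2 = 8/2 = 4.
(Structurally: 1 ring(s) + 3 π bond(s) = 4.)

4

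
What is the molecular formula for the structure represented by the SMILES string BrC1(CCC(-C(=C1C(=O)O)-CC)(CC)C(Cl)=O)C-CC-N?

Heavy atoms from the SMILES: 1 Br, 15 C, 1 Cl, 1 N, 3 O.
Implicit hydrogens by atom environment:
  7 × C: 2 H each → 14
  6 × C: no H
  2 × C: 3 H each → 6
  2 × O: no H
  1 × Br: no H
  1 × Cl: no H
  1 × N: 2 H
  1 × O: 1 H
  Total hydrogens = 23.
Molecular formula: C15H23BrClNO3

C15H23BrClNO3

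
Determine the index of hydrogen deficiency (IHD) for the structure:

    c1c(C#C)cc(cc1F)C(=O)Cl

7

Molecular formula from the SMILES: C9H4ClFO.
DoU = (2C + 2 + N − H − X)/2 = (2·9 + 2 + 0 − 4 − 2)/2 = 14/2 = 7.
(Structurally: 1 ring(s) + 6 π bond(s) = 7.)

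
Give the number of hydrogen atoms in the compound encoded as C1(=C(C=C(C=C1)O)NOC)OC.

Hydrogens are implicit in SMILES; fill each atom to its normal valence:
  3 × C (aromatic): 1 H each → 3
  3 × C (aromatic): no H
  2 × C: 3 H each → 6
  2 × O: no H
  1 × N: 1 H
  1 × O: 1 H
  Total hydrogens = 11.

11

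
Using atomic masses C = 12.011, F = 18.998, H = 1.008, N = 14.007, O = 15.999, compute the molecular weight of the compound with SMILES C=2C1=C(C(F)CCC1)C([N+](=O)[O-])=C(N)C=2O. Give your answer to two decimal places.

Molecular formula: C10H11FN2O3.
M = 10×12.011 + 1×18.998 + 11×1.008 + 2×14.007 + 3×15.999 = 226.21 g/mol.

226.21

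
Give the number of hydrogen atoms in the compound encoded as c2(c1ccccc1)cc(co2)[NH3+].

Hydrogens are implicit in SMILES; fill each atom to its normal valence:
  7 × C (aromatic): 1 H each → 7
  3 × C (aromatic): no H
  1 × N (charge +1): 3 H
  1 × O (aromatic): no H
  Total hydrogens = 10.

10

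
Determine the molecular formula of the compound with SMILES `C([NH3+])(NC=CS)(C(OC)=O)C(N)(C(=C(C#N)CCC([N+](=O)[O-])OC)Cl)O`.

Heavy atoms from the SMILES: 13 C, 1 Cl, 5 N, 6 O, 1 S.
Implicit hydrogens by atom environment:
  6 × C: no H
  4 × O: no H
  3 × C: 1 H each → 3
  2 × C: 3 H each → 6
  2 × C: 2 H each → 4
  1 × Cl: no H
  1 × N (charge +1): 3 H
  1 × N: 2 H
  1 × N: 1 H
  1 × N: no H
  1 × N (charge +1): no H
  1 × O: 1 H
  1 × O (charge -1): no H
  1 × S: 1 H
  Total hydrogens = 21.
Net charge +1.
Molecular formula: C13H21ClN5O6S+

C13H21ClN5O6S+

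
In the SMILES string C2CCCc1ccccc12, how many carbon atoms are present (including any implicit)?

The symbol for carbon appears 10 times in the SMILES. Lowercase c denotes aromatic carbon and counts toward C.

10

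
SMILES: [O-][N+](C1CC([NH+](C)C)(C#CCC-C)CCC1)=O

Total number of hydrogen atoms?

Hydrogens are implicit in SMILES; fill each atom to its normal valence:
  6 × C: 2 H each → 12
  3 × C: 3 H each → 9
  3 × C: no H
  1 × C: 1 H
  1 × N (charge +1): 1 H
  1 × N (charge +1): no H
  1 × O: no H
  1 × O (charge -1): no H
  Total hydrogens = 23.

23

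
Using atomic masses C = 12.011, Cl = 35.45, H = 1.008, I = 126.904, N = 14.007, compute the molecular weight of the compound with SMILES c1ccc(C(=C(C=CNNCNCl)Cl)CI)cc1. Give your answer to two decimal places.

398.07

Molecular formula: C12H14Cl2IN3.
M = 12×12.011 + 2×35.45 + 14×1.008 + 1×126.904 + 3×14.007 = 398.07 g/mol.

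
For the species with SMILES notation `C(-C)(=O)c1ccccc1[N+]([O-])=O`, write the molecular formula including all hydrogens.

C8H7NO3

Heavy atoms from the SMILES: 8 C, 1 N, 3 O.
Implicit hydrogens by atom environment:
  4 × C (aromatic): 1 H each → 4
  2 × C (aromatic): no H
  2 × O: no H
  1 × C: 3 H
  1 × C: no H
  1 × N (charge +1): no H
  1 × O (charge -1): no H
  Total hydrogens = 7.
Molecular formula: C8H7NO3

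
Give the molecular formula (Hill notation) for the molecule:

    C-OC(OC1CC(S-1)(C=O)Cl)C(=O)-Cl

Heavy atoms from the SMILES: 7 C, 2 Cl, 4 O, 1 S.
Implicit hydrogens by atom environment:
  4 × O: no H
  3 × C: 1 H each → 3
  2 × C: no H
  2 × Cl: no H
  1 × C: 3 H
  1 × C: 2 H
  1 × S: no H
  Total hydrogens = 8.
Molecular formula: C7H8Cl2O4S

C7H8Cl2O4S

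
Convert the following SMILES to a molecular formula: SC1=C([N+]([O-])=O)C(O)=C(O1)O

C4H3NO5S

Heavy atoms from the SMILES: 4 C, 1 N, 5 O, 1 S.
Implicit hydrogens by atom environment:
  4 × C (aromatic): no H
  2 × O: 1 H each → 2
  1 × N (charge +1): no H
  1 × O (aromatic): no H
  1 × O: no H
  1 × O (charge -1): no H
  1 × S: 1 H
  Total hydrogens = 3.
Molecular formula: C4H3NO5S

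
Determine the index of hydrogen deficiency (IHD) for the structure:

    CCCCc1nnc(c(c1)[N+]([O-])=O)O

Molecular formula from the SMILES: C8H11N3O3.
DoU = (2C + 2 + N − H − X)/2 = (2·8 + 2 + 3 − 11 − 0)/2 = 10/2 = 5.
(Structurally: 1 ring(s) + 4 π bond(s) = 5.)

5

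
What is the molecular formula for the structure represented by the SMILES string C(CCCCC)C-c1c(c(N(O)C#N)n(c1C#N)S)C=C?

C15H20N4OS

Heavy atoms from the SMILES: 15 C, 4 N, 1 O, 1 S.
Implicit hydrogens by atom environment:
  7 × C: 2 H each → 14
  4 × C (aromatic): no H
  3 × N: no H
  2 × C: no H
  1 × C: 3 H
  1 × C: 1 H
  1 × N (aromatic): no H
  1 × O: 1 H
  1 × S: 1 H
  Total hydrogens = 20.
Molecular formula: C15H20N4OS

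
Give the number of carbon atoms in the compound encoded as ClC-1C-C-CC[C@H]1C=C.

8

The symbol for carbon appears 8 times in the SMILES. (Cl is a single chlorine, not C + l.)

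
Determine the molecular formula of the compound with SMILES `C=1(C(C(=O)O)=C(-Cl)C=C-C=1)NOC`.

C8H8ClNO3

Heavy atoms from the SMILES: 8 C, 1 Cl, 1 N, 3 O.
Implicit hydrogens by atom environment:
  3 × C (aromatic): 1 H each → 3
  3 × C (aromatic): no H
  2 × O: no H
  1 × C: 3 H
  1 × C: no H
  1 × Cl: no H
  1 × N: 1 H
  1 × O: 1 H
  Total hydrogens = 8.
Molecular formula: C8H8ClNO3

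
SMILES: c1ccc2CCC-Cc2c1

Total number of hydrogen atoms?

12

Hydrogens are implicit in SMILES; fill each atom to its normal valence:
  4 × C: 2 H each → 8
  4 × C (aromatic): 1 H each → 4
  2 × C (aromatic): no H
  Total hydrogens = 12.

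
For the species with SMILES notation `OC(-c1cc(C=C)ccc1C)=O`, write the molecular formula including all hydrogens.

Heavy atoms from the SMILES: 10 C, 2 O.
Implicit hydrogens by atom environment:
  3 × C (aromatic): 1 H each → 3
  3 × C (aromatic): no H
  1 × C: 3 H
  1 × C: 2 H
  1 × C: 1 H
  1 × C: no H
  1 × O: 1 H
  1 × O: no H
  Total hydrogens = 10.
Molecular formula: C10H10O2

C10H10O2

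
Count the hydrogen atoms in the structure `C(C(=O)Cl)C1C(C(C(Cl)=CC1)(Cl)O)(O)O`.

9

Hydrogens are implicit in SMILES; fill each atom to its normal valence:
  4 × C: no H
  3 × Cl: no H
  3 × O: 1 H each → 3
  2 × C: 2 H each → 4
  2 × C: 1 H each → 2
  1 × O: no H
  Total hydrogens = 9.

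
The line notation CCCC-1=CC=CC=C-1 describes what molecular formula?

C9H12

Heavy atoms from the SMILES: 9 C.
Implicit hydrogens by atom environment:
  5 × C (aromatic): 1 H each → 5
  2 × C: 2 H each → 4
  1 × C: 3 H
  1 × C (aromatic): no H
  Total hydrogens = 12.
Molecular formula: C9H12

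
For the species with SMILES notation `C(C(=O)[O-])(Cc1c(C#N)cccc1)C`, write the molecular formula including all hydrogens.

C11H10NO2-

Heavy atoms from the SMILES: 11 C, 1 N, 2 O.
Implicit hydrogens by atom environment:
  4 × C (aromatic): 1 H each → 4
  2 × C (aromatic): no H
  2 × C: no H
  1 × C: 3 H
  1 × C: 2 H
  1 × C: 1 H
  1 × N: no H
  1 × O: no H
  1 × O (charge -1): no H
  Total hydrogens = 10.
Net charge -1.
Molecular formula: C11H10NO2-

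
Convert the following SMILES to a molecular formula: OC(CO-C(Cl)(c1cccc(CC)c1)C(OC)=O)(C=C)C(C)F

Heavy atoms from the SMILES: 17 C, 1 Cl, 1 F, 4 O.
Implicit hydrogens by atom environment:
  4 × C (aromatic): 1 H each → 4
  3 × C: 3 H each → 9
  3 × C: 2 H each → 6
  3 × C: no H
  3 × O: no H
  2 × C: 1 H each → 2
  2 × C (aromatic): no H
  1 × Cl: no H
  1 × F: no H
  1 × O: 1 H
  Total hydrogens = 22.
Molecular formula: C17H22ClFO4

C17H22ClFO4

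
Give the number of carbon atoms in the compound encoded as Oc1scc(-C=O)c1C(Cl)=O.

The symbol for carbon appears 6 times in the SMILES. Lowercase c denotes aromatic carbon and counts toward C.

6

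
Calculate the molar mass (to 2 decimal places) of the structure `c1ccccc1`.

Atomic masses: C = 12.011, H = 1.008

78.11

Molecular formula: C6H6.
M = 6×12.011 + 6×1.008 = 78.11 g/mol.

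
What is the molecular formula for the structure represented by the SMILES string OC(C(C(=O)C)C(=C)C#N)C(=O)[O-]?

C8H8NO4-

Heavy atoms from the SMILES: 8 C, 1 N, 4 O.
Implicit hydrogens by atom environment:
  4 × C: no H
  2 × C: 1 H each → 2
  2 × O: no H
  1 × C: 3 H
  1 × C: 2 H
  1 × N: no H
  1 × O: 1 H
  1 × O (charge -1): no H
  Total hydrogens = 8.
Net charge -1.
Molecular formula: C8H8NO4-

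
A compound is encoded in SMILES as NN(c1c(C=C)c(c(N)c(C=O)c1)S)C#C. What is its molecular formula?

C11H11N3OS

Heavy atoms from the SMILES: 11 C, 3 N, 1 O, 1 S.
Implicit hydrogens by atom environment:
  5 × C (aromatic): no H
  3 × C: 1 H each → 3
  2 × N: 2 H each → 4
  1 × C: 2 H
  1 × C (aromatic): 1 H
  1 × C: no H
  1 × N: no H
  1 × O: no H
  1 × S: 1 H
  Total hydrogens = 11.
Molecular formula: C11H11N3OS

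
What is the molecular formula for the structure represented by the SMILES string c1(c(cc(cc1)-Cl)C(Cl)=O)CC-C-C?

Heavy atoms from the SMILES: 11 C, 2 Cl, 1 O.
Implicit hydrogens by atom environment:
  3 × C: 2 H each → 6
  3 × C (aromatic): 1 H each → 3
  3 × C (aromatic): no H
  2 × Cl: no H
  1 × C: 3 H
  1 × C: no H
  1 × O: no H
  Total hydrogens = 12.
Molecular formula: C11H12Cl2O

C11H12Cl2O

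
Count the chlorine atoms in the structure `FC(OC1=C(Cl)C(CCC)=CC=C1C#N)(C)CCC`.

The symbol for chlorine appears 1 time in the SMILES.

1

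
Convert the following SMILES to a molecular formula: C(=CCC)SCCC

Heavy atoms from the SMILES: 7 C, 1 S.
Implicit hydrogens by atom environment:
  3 × C: 2 H each → 6
  2 × C: 3 H each → 6
  2 × C: 1 H each → 2
  1 × S: no H
  Total hydrogens = 14.
Molecular formula: C7H14S

C7H14S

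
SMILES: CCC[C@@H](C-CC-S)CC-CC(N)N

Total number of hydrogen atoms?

26

Hydrogens are implicit in SMILES; fill each atom to its normal valence:
  8 × C: 2 H each → 16
  2 × C: 1 H each → 2
  2 × N: 2 H each → 4
  1 × C: 3 H
  1 × S: 1 H
  Total hydrogens = 26.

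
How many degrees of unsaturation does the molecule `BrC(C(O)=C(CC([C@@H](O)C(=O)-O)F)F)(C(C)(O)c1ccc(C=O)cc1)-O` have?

Molecular formula from the SMILES: C16H17BrF2O7.
DoU = (2C + 2 + N − H − X)/2 = (2·16 + 2 + 0 − 17 − 3)/2 = 14/2 = 7.
(Structurally: 1 ring(s) + 6 π bond(s) = 7.)

7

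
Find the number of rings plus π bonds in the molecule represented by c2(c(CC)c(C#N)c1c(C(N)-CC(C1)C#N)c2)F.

9

Molecular formula from the SMILES: C14H14FN3.
DoU = (2C + 2 + N − H − X)/2 = (2·14 + 2 + 3 − 14 − 1)/2 = 18/2 = 9.
(Structurally: 2 ring(s) + 7 π bond(s) = 9.)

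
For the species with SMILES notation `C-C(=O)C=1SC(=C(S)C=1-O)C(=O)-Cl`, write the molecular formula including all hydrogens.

Heavy atoms from the SMILES: 7 C, 1 Cl, 3 O, 2 S.
Implicit hydrogens by atom environment:
  4 × C (aromatic): no H
  2 × C: no H
  2 × O: no H
  1 × C: 3 H
  1 × Cl: no H
  1 × O: 1 H
  1 × S: 1 H
  1 × S (aromatic): no H
  Total hydrogens = 5.
Molecular formula: C7H5ClO3S2

C7H5ClO3S2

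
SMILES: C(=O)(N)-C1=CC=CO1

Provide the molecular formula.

Heavy atoms from the SMILES: 5 C, 1 N, 2 O.
Implicit hydrogens by atom environment:
  3 × C (aromatic): 1 H each → 3
  1 × C (aromatic): no H
  1 × C: no H
  1 × N: 2 H
  1 × O (aromatic): no H
  1 × O: no H
  Total hydrogens = 5.
Molecular formula: C5H5NO2

C5H5NO2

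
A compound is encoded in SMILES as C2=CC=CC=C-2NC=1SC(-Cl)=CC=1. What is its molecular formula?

Heavy atoms from the SMILES: 10 C, 1 Cl, 1 N, 1 S.
Implicit hydrogens by atom environment:
  7 × C (aromatic): 1 H each → 7
  3 × C (aromatic): no H
  1 × Cl: no H
  1 × N: 1 H
  1 × S (aromatic): no H
  Total hydrogens = 8.
Molecular formula: C10H8ClNS

C10H8ClNS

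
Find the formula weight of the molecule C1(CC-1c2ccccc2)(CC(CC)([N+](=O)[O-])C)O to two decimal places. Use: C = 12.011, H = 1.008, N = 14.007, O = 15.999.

249.31

Molecular formula: C14H19NO3.
M = 14×12.011 + 19×1.008 + 1×14.007 + 3×15.999 = 249.31 g/mol.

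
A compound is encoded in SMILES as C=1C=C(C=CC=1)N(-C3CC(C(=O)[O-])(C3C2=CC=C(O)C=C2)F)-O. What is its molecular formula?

Heavy atoms from the SMILES: 17 C, 1 F, 1 N, 4 O.
Implicit hydrogens by atom environment:
  9 × C (aromatic): 1 H each → 9
  3 × C (aromatic): no H
  2 × C: 1 H each → 2
  2 × C: no H
  2 × O: 1 H each → 2
  1 × C: 2 H
  1 × F: no H
  1 × N: no H
  1 × O: no H
  1 × O (charge -1): no H
  Total hydrogens = 15.
Net charge -1.
Molecular formula: C17H15FNO4-

C17H15FNO4-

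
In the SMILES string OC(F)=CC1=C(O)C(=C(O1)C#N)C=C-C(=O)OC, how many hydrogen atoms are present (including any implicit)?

Hydrogens are implicit in SMILES; fill each atom to its normal valence:
  4 × C (aromatic): no H
  3 × C: 1 H each → 3
  3 × C: no H
  2 × O: 1 H each → 2
  2 × O: no H
  1 × C: 3 H
  1 × F: no H
  1 × N: no H
  1 × O (aromatic): no H
  Total hydrogens = 8.

8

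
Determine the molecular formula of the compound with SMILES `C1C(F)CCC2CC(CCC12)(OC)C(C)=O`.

C13H21FO2

Heavy atoms from the SMILES: 13 C, 1 F, 2 O.
Implicit hydrogens by atom environment:
  6 × C: 2 H each → 12
  3 × C: 1 H each → 3
  2 × C: 3 H each → 6
  2 × C: no H
  2 × O: no H
  1 × F: no H
  Total hydrogens = 21.
Molecular formula: C13H21FO2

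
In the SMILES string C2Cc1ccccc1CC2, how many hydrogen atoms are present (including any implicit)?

12

Hydrogens are implicit in SMILES; fill each atom to its normal valence:
  4 × C: 2 H each → 8
  4 × C (aromatic): 1 H each → 4
  2 × C (aromatic): no H
  Total hydrogens = 12.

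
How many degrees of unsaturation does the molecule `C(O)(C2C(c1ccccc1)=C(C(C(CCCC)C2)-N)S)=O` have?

7

Molecular formula from the SMILES: C17H23NO2S.
DoU = (2C + 2 + N − H − X)/2 = (2·17 + 2 + 1 − 23 − 0)/2 = 14/2 = 7.
(Structurally: 2 ring(s) + 5 π bond(s) = 7.)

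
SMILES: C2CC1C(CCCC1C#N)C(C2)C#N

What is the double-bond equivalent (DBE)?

Molecular formula from the SMILES: C12H16N2.
DoU = (2C + 2 + N − H − X)/2 = (2·12 + 2 + 2 − 16 − 0)/2 = 12/2 = 6.
(Structurally: 2 ring(s) + 4 π bond(s) = 6.)

6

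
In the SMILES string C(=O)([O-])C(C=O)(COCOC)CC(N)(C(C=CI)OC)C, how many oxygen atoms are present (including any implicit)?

The symbol for oxygen appears 6 times in the SMILES.

6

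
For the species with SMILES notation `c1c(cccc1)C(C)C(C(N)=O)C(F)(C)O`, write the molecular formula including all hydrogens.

C12H16FNO2

Heavy atoms from the SMILES: 12 C, 1 F, 1 N, 2 O.
Implicit hydrogens by atom environment:
  5 × C (aromatic): 1 H each → 5
  2 × C: 3 H each → 6
  2 × C: 1 H each → 2
  2 × C: no H
  1 × C (aromatic): no H
  1 × F: no H
  1 × N: 2 H
  1 × O: 1 H
  1 × O: no H
  Total hydrogens = 16.
Molecular formula: C12H16FNO2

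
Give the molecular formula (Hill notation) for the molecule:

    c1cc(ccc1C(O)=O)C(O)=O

C8H6O4

Heavy atoms from the SMILES: 8 C, 4 O.
Implicit hydrogens by atom environment:
  4 × C (aromatic): 1 H each → 4
  2 × C (aromatic): no H
  2 × C: no H
  2 × O: 1 H each → 2
  2 × O: no H
  Total hydrogens = 6.
Molecular formula: C8H6O4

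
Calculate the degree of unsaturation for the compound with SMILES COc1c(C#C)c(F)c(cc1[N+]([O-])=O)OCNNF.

7

Molecular formula from the SMILES: C10H9F2N3O4.
DoU = (2C + 2 + N − H − X)/2 = (2·10 + 2 + 3 − 9 − 2)/2 = 14/2 = 7.
(Structurally: 1 ring(s) + 6 π bond(s) = 7.)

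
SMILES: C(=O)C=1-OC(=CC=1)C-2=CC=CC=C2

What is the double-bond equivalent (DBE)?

8

Molecular formula from the SMILES: C11H8O2.
DoU = (2C + 2 + N − H − X)/2 = (2·11 + 2 + 0 − 8 − 0)/2 = 16/2 = 8.
(Structurally: 2 ring(s) + 6 π bond(s) = 8.)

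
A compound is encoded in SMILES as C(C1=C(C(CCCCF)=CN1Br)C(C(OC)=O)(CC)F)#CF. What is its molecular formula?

C15H17BrF3NO2

Heavy atoms from the SMILES: 1 Br, 15 C, 3 F, 1 N, 2 O.
Implicit hydrogens by atom environment:
  5 × C: 2 H each → 10
  4 × C: no H
  3 × C (aromatic): no H
  3 × F: no H
  2 × C: 3 H each → 6
  2 × O: no H
  1 × Br: no H
  1 × C (aromatic): 1 H
  1 × N (aromatic): no H
  Total hydrogens = 17.
Molecular formula: C15H17BrF3NO2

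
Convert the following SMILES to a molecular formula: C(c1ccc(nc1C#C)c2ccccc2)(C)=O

C15H11NO

Heavy atoms from the SMILES: 15 C, 1 N, 1 O.
Implicit hydrogens by atom environment:
  7 × C (aromatic): 1 H each → 7
  4 × C (aromatic): no H
  2 × C: no H
  1 × C: 3 H
  1 × C: 1 H
  1 × N (aromatic): no H
  1 × O: no H
  Total hydrogens = 11.
Molecular formula: C15H11NO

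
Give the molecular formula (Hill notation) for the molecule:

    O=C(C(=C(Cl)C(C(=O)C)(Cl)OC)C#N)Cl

C8H6Cl3NO3

Heavy atoms from the SMILES: 8 C, 3 Cl, 1 N, 3 O.
Implicit hydrogens by atom environment:
  6 × C: no H
  3 × Cl: no H
  3 × O: no H
  2 × C: 3 H each → 6
  1 × N: no H
  Total hydrogens = 6.
Molecular formula: C8H6Cl3NO3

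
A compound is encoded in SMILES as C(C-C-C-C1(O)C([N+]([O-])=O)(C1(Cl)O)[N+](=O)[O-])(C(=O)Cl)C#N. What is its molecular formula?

C9H9Cl2N3O7

Heavy atoms from the SMILES: 9 C, 2 Cl, 3 N, 7 O.
Implicit hydrogens by atom environment:
  5 × C: no H
  3 × C: 2 H each → 6
  3 × O: no H
  2 × Cl: no H
  2 × N (charge +1): no H
  2 × O: 1 H each → 2
  2 × O (charge -1): no H
  1 × C: 1 H
  1 × N: no H
  Total hydrogens = 9.
Molecular formula: C9H9Cl2N3O7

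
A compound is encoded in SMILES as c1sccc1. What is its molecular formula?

C4H4S

Heavy atoms from the SMILES: 4 C, 1 S.
Implicit hydrogens by atom environment:
  4 × C (aromatic): 1 H each → 4
  1 × S (aromatic): no H
  Total hydrogens = 4.
Molecular formula: C4H4S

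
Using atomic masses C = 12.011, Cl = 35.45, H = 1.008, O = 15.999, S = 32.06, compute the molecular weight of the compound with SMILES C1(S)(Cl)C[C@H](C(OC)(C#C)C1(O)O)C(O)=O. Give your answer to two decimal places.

266.69

Molecular formula: C9H11ClO5S.
M = 9×12.011 + 1×35.45 + 11×1.008 + 5×15.999 + 1×32.06 = 266.69 g/mol.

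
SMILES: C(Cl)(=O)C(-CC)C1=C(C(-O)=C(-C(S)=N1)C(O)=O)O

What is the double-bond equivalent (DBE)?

6

Molecular formula from the SMILES: C10H10ClNO5S.
DoU = (2C + 2 + N − H − X)/2 = (2·10 + 2 + 1 − 10 − 1)/2 = 12/2 = 6.
(Structurally: 1 ring(s) + 5 π bond(s) = 6.)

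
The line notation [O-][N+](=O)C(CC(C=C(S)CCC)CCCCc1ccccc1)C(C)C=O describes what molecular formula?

Heavy atoms from the SMILES: 21 C, 1 N, 3 O, 1 S.
Implicit hydrogens by atom environment:
  7 × C: 2 H each → 14
  5 × C: 1 H each → 5
  5 × C (aromatic): 1 H each → 5
  2 × C: 3 H each → 6
  2 × O: no H
  1 × C: no H
  1 × C (aromatic): no H
  1 × N (charge +1): no H
  1 × O (charge -1): no H
  1 × S: 1 H
  Total hydrogens = 31.
Molecular formula: C21H31NO3S

C21H31NO3S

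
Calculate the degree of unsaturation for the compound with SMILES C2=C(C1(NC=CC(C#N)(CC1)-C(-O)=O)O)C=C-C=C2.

9

Molecular formula from the SMILES: C14H14N2O3.
DoU = (2C + 2 + N − H − X)/2 = (2·14 + 2 + 2 − 14 − 0)/2 = 18/2 = 9.
(Structurally: 2 ring(s) + 7 π bond(s) = 9.)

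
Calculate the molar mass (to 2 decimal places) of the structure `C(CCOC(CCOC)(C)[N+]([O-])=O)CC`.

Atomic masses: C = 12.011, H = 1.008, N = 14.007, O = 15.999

Molecular formula: C10H21NO4.
M = 10×12.011 + 21×1.008 + 1×14.007 + 4×15.999 = 219.28 g/mol.

219.28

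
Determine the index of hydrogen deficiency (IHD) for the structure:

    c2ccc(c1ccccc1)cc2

8

Molecular formula from the SMILES: C12H10.
DoU = (2C + 2 + N − H − X)/2 = (2·12 + 2 + 0 − 10 − 0)/2 = 16/2 = 8.
(Structurally: 2 ring(s) + 6 π bond(s) = 8.)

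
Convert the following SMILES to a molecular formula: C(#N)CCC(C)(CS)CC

C8H15NS

Heavy atoms from the SMILES: 8 C, 1 N, 1 S.
Implicit hydrogens by atom environment:
  4 × C: 2 H each → 8
  2 × C: 3 H each → 6
  2 × C: no H
  1 × N: no H
  1 × S: 1 H
  Total hydrogens = 15.
Molecular formula: C8H15NS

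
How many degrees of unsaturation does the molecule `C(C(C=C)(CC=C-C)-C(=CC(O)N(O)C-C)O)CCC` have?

Molecular formula from the SMILES: C16H29NO3.
DoU = (2C + 2 + N − H − X)/2 = (2·16 + 2 + 1 − 29 − 0)/2 = 6/2 = 3.
(Structurally: 0 ring(s) + 3 π bond(s) = 3.)

3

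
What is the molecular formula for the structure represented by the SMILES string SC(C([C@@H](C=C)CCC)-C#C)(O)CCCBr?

Heavy atoms from the SMILES: 1 Br, 13 C, 1 O, 1 S.
Implicit hydrogens by atom environment:
  6 × C: 2 H each → 12
  4 × C: 1 H each → 4
  2 × C: no H
  1 × Br: no H
  1 × C: 3 H
  1 × O: 1 H
  1 × S: 1 H
  Total hydrogens = 21.
Molecular formula: C13H21BrOS

C13H21BrOS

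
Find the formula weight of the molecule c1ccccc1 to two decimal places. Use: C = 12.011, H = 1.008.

Molecular formula: C6H6.
M = 6×12.011 + 6×1.008 = 78.11 g/mol.

78.11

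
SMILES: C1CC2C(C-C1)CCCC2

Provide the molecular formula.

C10H18

Heavy atoms from the SMILES: 10 C.
Implicit hydrogens by atom environment:
  8 × C: 2 H each → 16
  2 × C: 1 H each → 2
  Total hydrogens = 18.
Molecular formula: C10H18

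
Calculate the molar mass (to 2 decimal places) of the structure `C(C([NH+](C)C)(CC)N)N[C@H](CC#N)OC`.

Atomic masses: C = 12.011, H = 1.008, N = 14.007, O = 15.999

Molecular formula: C10H23N4O+.
M = 10×12.011 + 23×1.008 + 4×14.007 + 1×15.999 = 215.32 g/mol.

215.32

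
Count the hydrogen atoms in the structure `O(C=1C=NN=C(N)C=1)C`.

7

Hydrogens are implicit in SMILES; fill each atom to its normal valence:
  2 × C (aromatic): 1 H each → 2
  2 × C (aromatic): no H
  2 × N (aromatic): no H
  1 × C: 3 H
  1 × N: 2 H
  1 × O: no H
  Total hydrogens = 7.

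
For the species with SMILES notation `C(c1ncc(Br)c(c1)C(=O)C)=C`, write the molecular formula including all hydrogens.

C9H8BrNO

Heavy atoms from the SMILES: 1 Br, 9 C, 1 N, 1 O.
Implicit hydrogens by atom environment:
  3 × C (aromatic): no H
  2 × C (aromatic): 1 H each → 2
  1 × Br: no H
  1 × C: 3 H
  1 × C: 2 H
  1 × C: 1 H
  1 × C: no H
  1 × N (aromatic): no H
  1 × O: no H
  Total hydrogens = 8.
Molecular formula: C9H8BrNO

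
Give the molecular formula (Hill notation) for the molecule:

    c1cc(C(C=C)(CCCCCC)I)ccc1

C15H21I

Heavy atoms from the SMILES: 15 C, 1 I.
Implicit hydrogens by atom environment:
  6 × C: 2 H each → 12
  5 × C (aromatic): 1 H each → 5
  1 × C: 3 H
  1 × C: 1 H
  1 × C: no H
  1 × C (aromatic): no H
  1 × I: no H
  Total hydrogens = 21.
Molecular formula: C15H21I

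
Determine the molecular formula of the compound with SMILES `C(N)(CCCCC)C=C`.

C8H17N

Heavy atoms from the SMILES: 8 C, 1 N.
Implicit hydrogens by atom environment:
  5 × C: 2 H each → 10
  2 × C: 1 H each → 2
  1 × C: 3 H
  1 × N: 2 H
  Total hydrogens = 17.
Molecular formula: C8H17N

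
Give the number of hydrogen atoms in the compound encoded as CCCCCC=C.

Hydrogens are implicit in SMILES; fill each atom to its normal valence:
  5 × C: 2 H each → 10
  1 × C: 3 H
  1 × C: 1 H
  Total hydrogens = 14.

14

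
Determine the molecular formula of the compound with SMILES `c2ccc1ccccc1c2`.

C10H8

Heavy atoms from the SMILES: 10 C.
Implicit hydrogens by atom environment:
  8 × C (aromatic): 1 H each → 8
  2 × C (aromatic): no H
  Total hydrogens = 8.
Molecular formula: C10H8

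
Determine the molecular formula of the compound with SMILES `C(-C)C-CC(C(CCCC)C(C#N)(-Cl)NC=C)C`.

C15H27ClN2

Heavy atoms from the SMILES: 15 C, 1 Cl, 2 N.
Implicit hydrogens by atom environment:
  7 × C: 2 H each → 14
  3 × C: 3 H each → 9
  3 × C: 1 H each → 3
  2 × C: no H
  1 × Cl: no H
  1 × N: 1 H
  1 × N: no H
  Total hydrogens = 27.
Molecular formula: C15H27ClN2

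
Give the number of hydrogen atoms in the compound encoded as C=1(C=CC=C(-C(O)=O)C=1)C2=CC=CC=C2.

Hydrogens are implicit in SMILES; fill each atom to its normal valence:
  9 × C (aromatic): 1 H each → 9
  3 × C (aromatic): no H
  1 × C: no H
  1 × O: 1 H
  1 × O: no H
  Total hydrogens = 10.

10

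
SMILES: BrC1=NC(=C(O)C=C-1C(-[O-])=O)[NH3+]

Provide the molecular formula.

C6H5BrN2O3

Heavy atoms from the SMILES: 1 Br, 6 C, 2 N, 3 O.
Implicit hydrogens by atom environment:
  4 × C (aromatic): no H
  1 × Br: no H
  1 × C (aromatic): 1 H
  1 × C: no H
  1 × N (charge +1): 3 H
  1 × N (aromatic): no H
  1 × O: 1 H
  1 × O: no H
  1 × O (charge -1): no H
  Total hydrogens = 5.
Molecular formula: C6H5BrN2O3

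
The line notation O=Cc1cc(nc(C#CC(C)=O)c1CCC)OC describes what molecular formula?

C14H15NO3

Heavy atoms from the SMILES: 14 C, 1 N, 3 O.
Implicit hydrogens by atom environment:
  4 × C (aromatic): no H
  3 × C: 3 H each → 9
  3 × C: no H
  3 × O: no H
  2 × C: 2 H each → 4
  1 × C (aromatic): 1 H
  1 × C: 1 H
  1 × N (aromatic): no H
  Total hydrogens = 15.
Molecular formula: C14H15NO3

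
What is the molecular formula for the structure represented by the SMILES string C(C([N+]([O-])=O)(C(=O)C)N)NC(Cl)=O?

C5H8ClN3O4

Heavy atoms from the SMILES: 5 C, 1 Cl, 3 N, 4 O.
Implicit hydrogens by atom environment:
  3 × C: no H
  3 × O: no H
  1 × C: 3 H
  1 × C: 2 H
  1 × Cl: no H
  1 × N: 2 H
  1 × N: 1 H
  1 × N (charge +1): no H
  1 × O (charge -1): no H
  Total hydrogens = 8.
Molecular formula: C5H8ClN3O4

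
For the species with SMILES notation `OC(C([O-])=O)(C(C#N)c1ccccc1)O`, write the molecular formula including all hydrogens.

Heavy atoms from the SMILES: 10 C, 1 N, 4 O.
Implicit hydrogens by atom environment:
  5 × C (aromatic): 1 H each → 5
  3 × C: no H
  2 × O: 1 H each → 2
  1 × C: 1 H
  1 × C (aromatic): no H
  1 × N: no H
  1 × O: no H
  1 × O (charge -1): no H
  Total hydrogens = 8.
Net charge -1.
Molecular formula: C10H8NO4-

C10H8NO4-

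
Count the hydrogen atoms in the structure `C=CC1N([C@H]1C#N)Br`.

5

Hydrogens are implicit in SMILES; fill each atom to its normal valence:
  3 × C: 1 H each → 3
  2 × N: no H
  1 × Br: no H
  1 × C: 2 H
  1 × C: no H
  Total hydrogens = 5.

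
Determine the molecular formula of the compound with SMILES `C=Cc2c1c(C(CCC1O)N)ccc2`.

Heavy atoms from the SMILES: 12 C, 1 N, 1 O.
Implicit hydrogens by atom environment:
  3 × C: 2 H each → 6
  3 × C (aromatic): 1 H each → 3
  3 × C: 1 H each → 3
  3 × C (aromatic): no H
  1 × N: 2 H
  1 × O: 1 H
  Total hydrogens = 15.
Molecular formula: C12H15NO

C12H15NO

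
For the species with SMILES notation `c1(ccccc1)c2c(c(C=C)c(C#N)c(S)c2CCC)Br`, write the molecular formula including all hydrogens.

C18H16BrNS

Heavy atoms from the SMILES: 1 Br, 18 C, 1 N, 1 S.
Implicit hydrogens by atom environment:
  7 × C (aromatic): no H
  5 × C (aromatic): 1 H each → 5
  3 × C: 2 H each → 6
  1 × Br: no H
  1 × C: 3 H
  1 × C: 1 H
  1 × C: no H
  1 × N: no H
  1 × S: 1 H
  Total hydrogens = 16.
Molecular formula: C18H16BrNS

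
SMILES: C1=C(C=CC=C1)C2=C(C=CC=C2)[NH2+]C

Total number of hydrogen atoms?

Hydrogens are implicit in SMILES; fill each atom to its normal valence:
  9 × C (aromatic): 1 H each → 9
  3 × C (aromatic): no H
  1 × C: 3 H
  1 × N (charge +1): 2 H
  Total hydrogens = 14.

14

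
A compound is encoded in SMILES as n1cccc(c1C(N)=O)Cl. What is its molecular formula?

Heavy atoms from the SMILES: 6 C, 1 Cl, 2 N, 1 O.
Implicit hydrogens by atom environment:
  3 × C (aromatic): 1 H each → 3
  2 × C (aromatic): no H
  1 × C: no H
  1 × Cl: no H
  1 × N: 2 H
  1 × N (aromatic): no H
  1 × O: no H
  Total hydrogens = 5.
Molecular formula: C6H5ClN2O

C6H5ClN2O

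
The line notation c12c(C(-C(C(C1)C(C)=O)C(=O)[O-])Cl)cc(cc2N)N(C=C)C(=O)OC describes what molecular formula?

C17H18ClN2O5-

Heavy atoms from the SMILES: 17 C, 1 Cl, 2 N, 5 O.
Implicit hydrogens by atom environment:
  4 × C: 1 H each → 4
  4 × C (aromatic): no H
  4 × O: no H
  3 × C: no H
  2 × C: 3 H each → 6
  2 × C: 2 H each → 4
  2 × C (aromatic): 1 H each → 2
  1 × Cl: no H
  1 × N: 2 H
  1 × N: no H
  1 × O (charge -1): no H
  Total hydrogens = 18.
Net charge -1.
Molecular formula: C17H18ClN2O5-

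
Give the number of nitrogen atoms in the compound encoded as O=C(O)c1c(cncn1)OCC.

The symbol for nitrogen appears 2 times in the SMILES.

2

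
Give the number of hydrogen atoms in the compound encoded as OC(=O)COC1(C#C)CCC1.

Hydrogens are implicit in SMILES; fill each atom to its normal valence:
  4 × C: 2 H each → 8
  3 × C: no H
  2 × O: no H
  1 × C: 1 H
  1 × O: 1 H
  Total hydrogens = 10.

10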